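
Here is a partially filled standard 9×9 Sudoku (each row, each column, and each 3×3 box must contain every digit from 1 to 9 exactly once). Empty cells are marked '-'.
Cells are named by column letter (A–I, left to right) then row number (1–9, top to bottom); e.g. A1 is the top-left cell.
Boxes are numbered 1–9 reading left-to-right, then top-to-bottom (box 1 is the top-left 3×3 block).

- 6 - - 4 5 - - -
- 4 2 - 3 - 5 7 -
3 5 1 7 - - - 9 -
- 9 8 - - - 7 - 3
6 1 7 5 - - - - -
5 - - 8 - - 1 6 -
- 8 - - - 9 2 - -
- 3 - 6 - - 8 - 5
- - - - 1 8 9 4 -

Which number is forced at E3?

8

Cell E3 itself could take any of {2, 6, 8} by direct elimination.
Consider where 8 can go in column E.
E4 is out (row 4 already has a 8).
E5 is out (box 5 already has a 8).
E6 is out (row 6 already has a 8).
E7 is out (row 7 already has a 8).
E8 is out (row 8 already has a 8).
So the only cell in column E that can hold 8 is E3.
Therefore E3 = 8.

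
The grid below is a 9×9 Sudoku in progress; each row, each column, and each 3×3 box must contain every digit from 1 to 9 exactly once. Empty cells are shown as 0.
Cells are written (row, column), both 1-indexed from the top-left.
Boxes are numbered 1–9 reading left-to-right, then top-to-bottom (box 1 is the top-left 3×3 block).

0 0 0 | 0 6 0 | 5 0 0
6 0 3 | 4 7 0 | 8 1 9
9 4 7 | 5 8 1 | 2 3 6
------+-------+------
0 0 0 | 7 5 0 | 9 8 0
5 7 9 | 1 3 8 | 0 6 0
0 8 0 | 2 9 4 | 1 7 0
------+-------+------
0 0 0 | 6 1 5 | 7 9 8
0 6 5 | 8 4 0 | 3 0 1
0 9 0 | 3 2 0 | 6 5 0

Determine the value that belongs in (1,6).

Cell (1,6) itself could take any of {2, 3, 9} by direct elimination.
Consider where 3 can go in column 6.
(2,6) is out (row 2 already has a 3).
(4,6) is out (box 5 already has a 3).
(8,6) is out (row 8 already has a 3).
(9,6) is out (row 9 already has a 3).
So the only cell in column 6 that can hold 3 is (1,6).
Therefore (1,6) = 3.

3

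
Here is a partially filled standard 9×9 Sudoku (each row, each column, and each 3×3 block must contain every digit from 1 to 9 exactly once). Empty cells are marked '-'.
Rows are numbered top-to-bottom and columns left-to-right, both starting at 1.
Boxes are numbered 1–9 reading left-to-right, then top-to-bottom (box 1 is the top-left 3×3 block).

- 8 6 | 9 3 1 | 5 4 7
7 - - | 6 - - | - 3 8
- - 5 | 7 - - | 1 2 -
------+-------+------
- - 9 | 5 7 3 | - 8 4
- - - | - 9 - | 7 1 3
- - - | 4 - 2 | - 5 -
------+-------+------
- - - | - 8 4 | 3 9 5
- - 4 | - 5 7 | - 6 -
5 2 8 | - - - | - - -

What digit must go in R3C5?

Row 3 already contains {1, 2, 5, 7}.
Column 5 already contains {3, 5, 7, 8, 9}.
Its 3×3 block (box 2) already contains {1, 3, 6, 7, 9}.
The only value from 1–9 not eliminated is 4, so R3C5 = 4.

4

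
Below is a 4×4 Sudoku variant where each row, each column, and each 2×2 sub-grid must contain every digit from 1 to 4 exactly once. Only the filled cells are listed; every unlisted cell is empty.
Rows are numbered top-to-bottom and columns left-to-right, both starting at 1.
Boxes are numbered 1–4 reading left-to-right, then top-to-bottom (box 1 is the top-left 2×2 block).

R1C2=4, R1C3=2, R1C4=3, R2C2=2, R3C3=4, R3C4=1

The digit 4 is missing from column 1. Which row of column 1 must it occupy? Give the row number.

4

Consider where 4 can go in column 1.
R1C1 is out (row 1 already has a 4).
R2C1 is out (box 1 already has a 4).
R3C1 is out (row 3 already has a 4).
So the only cell in column 1 that can hold 4 is R4C1.
That is row 4.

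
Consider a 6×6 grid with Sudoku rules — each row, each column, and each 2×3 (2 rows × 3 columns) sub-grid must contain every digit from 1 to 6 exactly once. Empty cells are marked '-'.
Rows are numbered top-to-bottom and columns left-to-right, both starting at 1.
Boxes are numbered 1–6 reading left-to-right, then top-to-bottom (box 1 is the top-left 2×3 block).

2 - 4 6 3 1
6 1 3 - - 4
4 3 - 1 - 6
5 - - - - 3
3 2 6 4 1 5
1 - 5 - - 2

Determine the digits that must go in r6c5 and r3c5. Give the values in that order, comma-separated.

For r6c5:
  Row 6 already contains {1, 2, 5}.
  Column 5 already contains {1, 3}.
  Its 2×3 block (box 6) already contains {1, 2, 4, 5}.
  The only value from 1–6 not eliminated is 6, so r6c5 = 6.
For r3c5:
  Consider where 5 can go in box 4.
  r4c4 is out (row 4 already has a 5).
  r4c5 is out (row 4 already has a 5).
  So the only cell in box 4 that can hold 5 is r3c5.
  So r3c5 = 5.

6,5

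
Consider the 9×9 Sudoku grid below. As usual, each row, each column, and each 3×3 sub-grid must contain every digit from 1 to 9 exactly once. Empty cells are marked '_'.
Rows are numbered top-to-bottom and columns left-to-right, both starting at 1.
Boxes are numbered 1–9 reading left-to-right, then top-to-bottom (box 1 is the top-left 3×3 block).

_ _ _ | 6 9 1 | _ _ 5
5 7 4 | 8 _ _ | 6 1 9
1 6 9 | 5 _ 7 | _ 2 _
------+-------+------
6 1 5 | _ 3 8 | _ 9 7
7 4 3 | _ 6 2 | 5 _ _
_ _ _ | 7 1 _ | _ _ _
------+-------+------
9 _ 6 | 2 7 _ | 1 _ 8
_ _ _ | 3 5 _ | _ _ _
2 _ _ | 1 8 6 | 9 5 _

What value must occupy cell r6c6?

5

Cell r6c6 itself could take any of {4, 5, 9} by direct elimination.
Consider where 5 can go in row 6.
r6c1 is out (column 1 already has a 5). r6c2 is out (box 4 already has a 5). r6c3 is out (column 3 already has a 5). r6c7 is out (column 7 already has a 5). The remaining empty cells in row 6 are similarly blocked.
So the only cell in row 6 that can hold 5 is r6c6.
Therefore r6c6 = 5.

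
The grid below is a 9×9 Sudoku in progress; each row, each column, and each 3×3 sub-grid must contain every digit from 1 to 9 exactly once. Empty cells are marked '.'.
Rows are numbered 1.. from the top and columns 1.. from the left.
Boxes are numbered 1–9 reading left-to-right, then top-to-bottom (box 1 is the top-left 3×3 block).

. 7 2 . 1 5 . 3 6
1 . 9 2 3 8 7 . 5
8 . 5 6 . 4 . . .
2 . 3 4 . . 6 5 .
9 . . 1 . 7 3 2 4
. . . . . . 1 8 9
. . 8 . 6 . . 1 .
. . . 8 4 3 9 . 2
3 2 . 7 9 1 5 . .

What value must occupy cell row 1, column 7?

Cell row 1, column 7 itself could take any of {4, 8} by direct elimination.
Consider where 8 can go in row 1.
row 1, column 1 is out (column 1 already has a 8).
row 1, column 4 is out (column 4 already has a 8).
So the only cell in row 1 that can hold 8 is row 1, column 7.
Therefore row 1, column 7 = 8.

8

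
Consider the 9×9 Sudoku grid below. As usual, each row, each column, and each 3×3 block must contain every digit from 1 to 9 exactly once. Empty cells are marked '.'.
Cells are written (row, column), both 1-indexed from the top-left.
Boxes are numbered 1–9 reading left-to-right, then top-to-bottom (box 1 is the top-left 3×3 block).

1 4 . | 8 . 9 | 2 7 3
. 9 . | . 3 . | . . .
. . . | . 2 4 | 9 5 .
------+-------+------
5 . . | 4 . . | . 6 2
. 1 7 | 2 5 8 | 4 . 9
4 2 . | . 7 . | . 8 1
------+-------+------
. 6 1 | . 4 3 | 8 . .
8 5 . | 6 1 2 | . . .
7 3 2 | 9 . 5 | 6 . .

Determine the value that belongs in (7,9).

5

Cell (7,9) itself could take any of {5, 7} by direct elimination.
Consider where 5 can go in box 9.
(7,8) is out (column 8 already has a 5). (8,7) is out (row 8 already has a 5). (8,8) is out (row 8 already has a 5). (8,9) is out (row 8 already has a 5). The remaining empty cells in box 9 are similarly blocked.
So the only cell in box 9 that can hold 5 is (7,9).
Therefore (7,9) = 5.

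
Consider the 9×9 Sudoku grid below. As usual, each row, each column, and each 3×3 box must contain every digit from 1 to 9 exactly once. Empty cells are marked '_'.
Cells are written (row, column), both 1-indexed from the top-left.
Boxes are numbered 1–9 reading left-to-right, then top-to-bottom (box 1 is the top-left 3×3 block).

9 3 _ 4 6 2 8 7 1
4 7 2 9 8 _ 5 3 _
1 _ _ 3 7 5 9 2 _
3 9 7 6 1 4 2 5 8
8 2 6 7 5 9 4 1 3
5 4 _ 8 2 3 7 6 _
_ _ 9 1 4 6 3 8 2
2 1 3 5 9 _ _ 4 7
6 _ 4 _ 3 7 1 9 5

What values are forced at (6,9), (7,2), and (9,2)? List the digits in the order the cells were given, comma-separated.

9,5,8

For (6,9):
  Row 6 already contains {2, 3, 4, 5, 6, 7, 8}.
  Column 9 already contains {1, 2, 3, 5, 7, 8}.
  Its 3×3 block (box 6) already contains {1, 2, 3, 4, 5, 6, 7, 8}.
  The only value from 1–9 not eliminated is 9, so (6,9) = 9.
For (7,2):
  Row 7 already contains {1, 2, 3, 4, 6, 8, 9}.
  Column 2 already contains {1, 2, 3, 4, 7, 9}.
  Its 3×3 block (box 7) already contains {1, 2, 3, 4, 6, 9}.
  The only value from 1–9 not eliminated is 5, so (7,2) = 5.
For (9,2):
  Row 9 already contains {1, 3, 4, 5, 6, 7, 9}.
  Column 2 already contains {1, 2, 3, 4, 7, 9}.
  Its 3×3 block (box 7) already contains {1, 2, 3, 4, 6, 9}.
  The only value from 1–9 not eliminated is 8, so (9,2) = 8.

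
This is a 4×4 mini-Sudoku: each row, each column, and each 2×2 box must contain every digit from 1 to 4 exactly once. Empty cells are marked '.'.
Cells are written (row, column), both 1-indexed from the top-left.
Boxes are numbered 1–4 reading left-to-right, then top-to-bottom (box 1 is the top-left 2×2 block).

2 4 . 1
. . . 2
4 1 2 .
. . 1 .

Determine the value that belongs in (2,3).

Cell (2,3) itself could take any of {3, 4} by direct elimination.
Consider where 4 can go in box 2.
(1,3) is out (row 1 already has a 4).
So the only cell in box 2 that can hold 4 is (2,3).
Therefore (2,3) = 4.

4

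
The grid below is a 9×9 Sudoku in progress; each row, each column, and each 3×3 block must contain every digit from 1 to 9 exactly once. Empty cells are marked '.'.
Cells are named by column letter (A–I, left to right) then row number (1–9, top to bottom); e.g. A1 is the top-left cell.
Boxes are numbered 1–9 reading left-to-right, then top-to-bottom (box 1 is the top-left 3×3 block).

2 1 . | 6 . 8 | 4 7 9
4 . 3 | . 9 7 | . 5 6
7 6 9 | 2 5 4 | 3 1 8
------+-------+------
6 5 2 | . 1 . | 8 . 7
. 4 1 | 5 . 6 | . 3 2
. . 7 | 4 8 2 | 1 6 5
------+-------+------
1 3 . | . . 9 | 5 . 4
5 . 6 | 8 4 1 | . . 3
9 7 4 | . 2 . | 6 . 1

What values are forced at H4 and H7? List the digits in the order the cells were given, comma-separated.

4,2

For H4:
  Consider where 4 can go in box 6.
  G5 is out (row 5 already has a 4).
  So the only cell in box 6 that can hold 4 is H4.
  So H4 = 4.
For H7:
  Consider where 2 can go in row 7.
  C7 is out (column C already has a 2).
  D7 is out (column D already has a 2).
  E7 is out (column E already has a 2).
  So the only cell in row 7 that can hold 2 is H7.
  So H7 = 2.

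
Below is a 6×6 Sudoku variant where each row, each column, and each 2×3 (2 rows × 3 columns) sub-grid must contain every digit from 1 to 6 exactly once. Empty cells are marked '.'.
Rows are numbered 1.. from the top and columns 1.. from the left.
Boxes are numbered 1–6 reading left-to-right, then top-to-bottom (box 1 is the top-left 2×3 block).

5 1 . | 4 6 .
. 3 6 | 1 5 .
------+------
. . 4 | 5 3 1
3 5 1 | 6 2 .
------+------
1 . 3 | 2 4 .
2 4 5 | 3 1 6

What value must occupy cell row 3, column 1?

Row 3 already contains {1, 3, 4, 5}.
Column 1 already contains {1, 2, 3, 5}.
Its 2×3 block (box 3) already contains {1, 3, 4, 5}.
The only value from 1–6 not eliminated is 6, so row 3, column 1 = 6.

6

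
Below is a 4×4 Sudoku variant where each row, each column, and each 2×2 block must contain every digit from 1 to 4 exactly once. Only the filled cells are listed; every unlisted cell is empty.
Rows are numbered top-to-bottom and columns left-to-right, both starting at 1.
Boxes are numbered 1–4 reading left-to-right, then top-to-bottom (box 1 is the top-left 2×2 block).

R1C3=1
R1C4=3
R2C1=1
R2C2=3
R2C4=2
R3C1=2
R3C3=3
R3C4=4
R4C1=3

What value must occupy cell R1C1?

Row 1 already contains {1, 3}.
Column 1 already contains {1, 2, 3}.
Its 2×2 block (box 1) already contains {1, 3}.
The only value from 1–4 not eliminated is 4, so R1C1 = 4.

4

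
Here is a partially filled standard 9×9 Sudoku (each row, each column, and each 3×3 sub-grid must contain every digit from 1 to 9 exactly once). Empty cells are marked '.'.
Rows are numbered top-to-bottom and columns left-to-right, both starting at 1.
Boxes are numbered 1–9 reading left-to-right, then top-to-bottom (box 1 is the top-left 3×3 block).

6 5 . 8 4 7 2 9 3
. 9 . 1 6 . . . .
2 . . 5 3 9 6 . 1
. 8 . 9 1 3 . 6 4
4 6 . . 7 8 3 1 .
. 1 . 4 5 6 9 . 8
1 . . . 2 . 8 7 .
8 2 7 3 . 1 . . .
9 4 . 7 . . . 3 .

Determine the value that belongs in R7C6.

4

Cell R7C6 itself could take any of {4, 5} by direct elimination.
Consider where 4 can go in column 6.
R2C6 is out (box 2 already has a 4).
R9C6 is out (row 9 already has a 4).
So the only cell in column 6 that can hold 4 is R7C6.
Therefore R7C6 = 4.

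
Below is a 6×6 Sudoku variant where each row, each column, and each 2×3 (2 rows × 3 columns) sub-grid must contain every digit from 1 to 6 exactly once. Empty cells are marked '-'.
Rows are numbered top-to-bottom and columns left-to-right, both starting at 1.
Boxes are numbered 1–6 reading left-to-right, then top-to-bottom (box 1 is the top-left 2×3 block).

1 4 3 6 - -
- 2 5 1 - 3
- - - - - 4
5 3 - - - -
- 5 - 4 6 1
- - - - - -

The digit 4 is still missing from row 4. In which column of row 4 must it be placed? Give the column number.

3

Consider where 4 can go in row 4.
R4C4 is out (column 4 already has a 4).
R4C5 is out (box 4 already has a 4).
R4C6 is out (column 6 already has a 4).
So the only cell in row 4 that can hold 4 is R4C3.
That is column 3.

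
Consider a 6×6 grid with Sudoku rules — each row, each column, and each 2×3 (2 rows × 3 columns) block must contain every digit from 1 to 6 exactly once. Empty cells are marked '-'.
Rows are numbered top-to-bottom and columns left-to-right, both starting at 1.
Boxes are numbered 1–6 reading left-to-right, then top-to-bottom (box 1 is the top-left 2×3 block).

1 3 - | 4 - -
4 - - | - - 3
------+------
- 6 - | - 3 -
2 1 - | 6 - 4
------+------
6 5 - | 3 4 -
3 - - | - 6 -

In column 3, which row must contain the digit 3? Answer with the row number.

4

Consider where 3 can go in column 3.
R1C3 is out (row 1 already has a 3).
R2C3 is out (row 2 already has a 3).
R3C3 is out (row 3 already has a 3).
R5C3 is out (row 5 already has a 3).
R6C3 is out (row 6 already has a 3).
So the only cell in column 3 that can hold 3 is R4C3.
That is row 4.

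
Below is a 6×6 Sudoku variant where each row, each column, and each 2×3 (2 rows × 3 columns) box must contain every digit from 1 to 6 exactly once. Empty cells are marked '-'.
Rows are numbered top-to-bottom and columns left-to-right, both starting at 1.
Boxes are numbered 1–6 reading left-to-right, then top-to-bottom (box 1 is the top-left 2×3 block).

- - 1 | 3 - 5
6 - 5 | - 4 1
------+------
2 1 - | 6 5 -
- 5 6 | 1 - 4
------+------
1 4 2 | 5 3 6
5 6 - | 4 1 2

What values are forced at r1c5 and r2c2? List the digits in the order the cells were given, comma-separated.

6,3

For r1c5:
  Consider where 6 can go in row 1.
  r1c1 is out (column 1 already has a 6).
  r1c2 is out (column 2 already has a 6).
  So the only cell in row 1 that can hold 6 is r1c5.
  So r1c5 = 6.
For r2c2:
  Consider where 3 can go in row 2.
  r2c4 is out (column 4 already has a 3).
  So the only cell in row 2 that can hold 3 is r2c2.
  So r2c2 = 3.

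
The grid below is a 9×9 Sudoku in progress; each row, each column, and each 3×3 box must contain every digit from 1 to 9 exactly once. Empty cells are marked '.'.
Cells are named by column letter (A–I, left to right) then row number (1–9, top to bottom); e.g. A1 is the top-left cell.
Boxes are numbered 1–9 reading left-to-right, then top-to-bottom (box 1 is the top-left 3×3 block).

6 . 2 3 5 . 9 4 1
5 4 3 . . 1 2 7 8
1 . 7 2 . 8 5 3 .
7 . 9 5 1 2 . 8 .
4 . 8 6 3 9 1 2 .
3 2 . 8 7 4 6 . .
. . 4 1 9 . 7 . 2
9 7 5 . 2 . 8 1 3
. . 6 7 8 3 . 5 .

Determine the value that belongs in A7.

8

Row 7 already contains {1, 2, 4, 7, 9}.
Column A already contains {1, 3, 4, 5, 6, 7, 9}.
Its 3×3 block (box 7) already contains {4, 5, 6, 7, 9}.
The only value from 1–9 not eliminated is 8, so A7 = 8.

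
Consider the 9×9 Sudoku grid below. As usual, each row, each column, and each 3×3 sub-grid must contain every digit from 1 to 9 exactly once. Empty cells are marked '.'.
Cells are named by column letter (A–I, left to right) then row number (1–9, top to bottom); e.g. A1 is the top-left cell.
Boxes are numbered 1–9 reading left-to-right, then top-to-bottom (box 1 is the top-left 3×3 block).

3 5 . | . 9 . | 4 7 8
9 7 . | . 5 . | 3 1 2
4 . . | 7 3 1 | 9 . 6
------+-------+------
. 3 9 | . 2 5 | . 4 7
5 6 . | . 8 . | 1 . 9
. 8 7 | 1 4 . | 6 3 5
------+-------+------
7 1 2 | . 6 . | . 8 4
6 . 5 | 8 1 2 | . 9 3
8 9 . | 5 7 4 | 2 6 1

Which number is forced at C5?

Row 5 already contains {1, 5, 6, 8, 9}.
Column C already contains {2, 5, 7, 9}.
Its 3×3 block (box 4) already contains {3, 5, 6, 7, 8, 9}.
The only value from 1–9 not eliminated is 4, so C5 = 4.

4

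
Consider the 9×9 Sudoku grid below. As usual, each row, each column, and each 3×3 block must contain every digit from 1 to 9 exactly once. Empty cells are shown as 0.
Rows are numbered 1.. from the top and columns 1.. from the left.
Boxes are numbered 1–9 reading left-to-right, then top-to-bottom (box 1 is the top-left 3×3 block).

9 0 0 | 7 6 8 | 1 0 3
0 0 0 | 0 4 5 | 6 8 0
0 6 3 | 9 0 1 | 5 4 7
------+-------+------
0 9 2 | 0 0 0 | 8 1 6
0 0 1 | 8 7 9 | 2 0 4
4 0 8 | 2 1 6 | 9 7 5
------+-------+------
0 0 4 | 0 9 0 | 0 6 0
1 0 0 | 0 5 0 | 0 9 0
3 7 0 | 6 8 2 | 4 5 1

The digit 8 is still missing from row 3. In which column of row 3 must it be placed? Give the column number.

Consider where 8 can go in row 3.
row 3, column 5 is out (column 5 already has a 8).
So the only cell in row 3 that can hold 8 is row 3, column 1.
That is column 1.

1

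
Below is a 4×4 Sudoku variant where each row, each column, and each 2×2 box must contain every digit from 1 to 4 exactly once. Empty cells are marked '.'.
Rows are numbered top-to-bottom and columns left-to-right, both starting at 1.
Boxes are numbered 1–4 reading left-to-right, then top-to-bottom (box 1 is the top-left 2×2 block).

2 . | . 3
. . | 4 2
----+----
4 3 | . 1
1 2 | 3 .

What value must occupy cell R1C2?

Cell R1C2 itself could take any of {1, 4} by direct elimination.
Consider where 4 can go in box 1.
R2C1 is out (row 2 already has a 4).
R2C2 is out (row 2 already has a 4).
So the only cell in box 1 that can hold 4 is R1C2.
Therefore R1C2 = 4.

4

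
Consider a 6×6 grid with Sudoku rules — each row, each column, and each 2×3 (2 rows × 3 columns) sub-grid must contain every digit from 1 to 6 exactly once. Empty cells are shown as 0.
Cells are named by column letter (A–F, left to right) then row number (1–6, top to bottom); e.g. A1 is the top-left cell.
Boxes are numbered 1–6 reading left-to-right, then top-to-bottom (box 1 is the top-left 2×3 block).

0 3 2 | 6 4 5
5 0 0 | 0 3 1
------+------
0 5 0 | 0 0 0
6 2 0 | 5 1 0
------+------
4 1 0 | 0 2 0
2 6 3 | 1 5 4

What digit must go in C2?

6

Cell C2 itself could take any of {4, 6} by direct elimination.
Consider where 6 can go in box 1.
A1 is out (row 1 already has a 6).
B2 is out (column B already has a 6).
So the only cell in box 1 that can hold 6 is C2.
Therefore C2 = 6.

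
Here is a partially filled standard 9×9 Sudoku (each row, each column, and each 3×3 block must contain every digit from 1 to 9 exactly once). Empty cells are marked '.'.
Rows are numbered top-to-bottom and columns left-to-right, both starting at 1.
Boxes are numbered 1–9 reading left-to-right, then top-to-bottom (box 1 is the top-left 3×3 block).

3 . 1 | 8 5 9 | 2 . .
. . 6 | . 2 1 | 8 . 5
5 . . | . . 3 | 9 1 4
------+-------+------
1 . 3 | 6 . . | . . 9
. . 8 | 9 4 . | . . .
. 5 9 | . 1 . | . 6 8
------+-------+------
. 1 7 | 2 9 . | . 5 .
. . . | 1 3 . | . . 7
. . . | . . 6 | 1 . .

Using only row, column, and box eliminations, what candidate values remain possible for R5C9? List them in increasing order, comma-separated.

1,2,3

Row 5 already contains {4, 8, 9}.
Column 9 already contains {4, 5, 7, 8, 9}.
Its 3×3 block (box 6) already contains {6, 8, 9}.
Removing those from 1–9 leaves {1, 2, 3} as the candidates for R5C9.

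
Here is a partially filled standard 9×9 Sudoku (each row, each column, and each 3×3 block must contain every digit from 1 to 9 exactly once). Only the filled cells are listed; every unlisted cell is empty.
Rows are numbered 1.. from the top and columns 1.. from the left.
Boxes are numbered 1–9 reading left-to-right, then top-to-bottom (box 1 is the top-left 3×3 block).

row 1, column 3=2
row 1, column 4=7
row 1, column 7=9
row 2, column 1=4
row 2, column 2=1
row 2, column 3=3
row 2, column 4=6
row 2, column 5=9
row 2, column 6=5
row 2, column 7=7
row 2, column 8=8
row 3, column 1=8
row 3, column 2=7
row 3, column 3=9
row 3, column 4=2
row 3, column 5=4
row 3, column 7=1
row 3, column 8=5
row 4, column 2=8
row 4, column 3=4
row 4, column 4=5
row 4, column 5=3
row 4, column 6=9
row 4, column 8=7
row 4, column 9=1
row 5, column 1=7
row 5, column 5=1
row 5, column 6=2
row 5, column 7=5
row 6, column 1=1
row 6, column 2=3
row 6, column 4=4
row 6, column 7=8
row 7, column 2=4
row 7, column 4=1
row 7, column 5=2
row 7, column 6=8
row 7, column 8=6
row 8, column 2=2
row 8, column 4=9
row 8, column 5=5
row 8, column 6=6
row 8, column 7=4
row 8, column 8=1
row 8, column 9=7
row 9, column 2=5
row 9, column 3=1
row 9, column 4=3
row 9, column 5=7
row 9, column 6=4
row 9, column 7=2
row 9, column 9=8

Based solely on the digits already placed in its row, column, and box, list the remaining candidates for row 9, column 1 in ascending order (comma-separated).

6,9

Row 9 already contains {1, 2, 3, 4, 5, 7, 8}.
Column 1 already contains {1, 4, 7, 8}.
Its 3×3 block (box 7) already contains {1, 2, 4, 5}.
Removing those from 1–9 leaves {6, 9} as the candidates for row 9, column 1.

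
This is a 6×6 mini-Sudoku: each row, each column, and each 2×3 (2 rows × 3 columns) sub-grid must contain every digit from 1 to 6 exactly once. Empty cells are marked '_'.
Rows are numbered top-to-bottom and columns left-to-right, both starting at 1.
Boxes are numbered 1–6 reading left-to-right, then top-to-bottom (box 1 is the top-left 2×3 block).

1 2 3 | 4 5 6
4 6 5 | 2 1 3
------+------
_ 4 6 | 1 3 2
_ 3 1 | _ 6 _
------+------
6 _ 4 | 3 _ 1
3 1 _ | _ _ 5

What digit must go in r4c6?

Row 4 already contains {1, 3, 6}.
Column 6 already contains {1, 2, 3, 5, 6}.
Its 2×3 block (box 4) already contains {1, 2, 3, 6}.
The only value from 1–6 not eliminated is 4, so r4c6 = 4.

4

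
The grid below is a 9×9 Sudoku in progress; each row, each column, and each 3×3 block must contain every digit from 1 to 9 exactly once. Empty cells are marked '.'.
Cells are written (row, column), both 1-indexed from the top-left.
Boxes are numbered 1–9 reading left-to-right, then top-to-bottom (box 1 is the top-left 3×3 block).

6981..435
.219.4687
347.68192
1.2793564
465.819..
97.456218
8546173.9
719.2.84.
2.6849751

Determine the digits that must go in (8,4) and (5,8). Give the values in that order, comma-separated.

For (8,4):
  Consider where 3 can go in column 4.
  (3,4) is out (row 3 already has a 3).
  (5,4) is out (box 5 already has a 3).
  So the only cell in column 4 that can hold 3 is (8,4).
  So (8,4) = 3.
For (5,8):
  Row 5 already contains {1, 4, 5, 6, 8, 9}.
  Column 8 already contains {1, 3, 4, 5, 6, 8, 9}.
  Its 3×3 block (box 6) already contains {1, 2, 4, 5, 6, 8, 9}.
  The only value from 1–9 not eliminated is 7, so (5,8) = 7.

3,7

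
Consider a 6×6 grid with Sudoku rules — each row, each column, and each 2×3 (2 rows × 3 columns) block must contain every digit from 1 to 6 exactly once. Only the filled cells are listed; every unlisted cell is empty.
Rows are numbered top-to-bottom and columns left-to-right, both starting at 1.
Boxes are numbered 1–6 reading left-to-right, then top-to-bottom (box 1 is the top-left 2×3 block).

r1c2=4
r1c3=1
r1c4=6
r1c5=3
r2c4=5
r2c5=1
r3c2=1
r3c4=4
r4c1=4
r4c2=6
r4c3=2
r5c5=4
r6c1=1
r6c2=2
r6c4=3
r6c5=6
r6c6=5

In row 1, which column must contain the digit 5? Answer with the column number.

1

Consider where 5 can go in row 1.
r1c6 is out (column 6 already has a 5).
So the only cell in row 1 that can hold 5 is r1c1.
That is column 1.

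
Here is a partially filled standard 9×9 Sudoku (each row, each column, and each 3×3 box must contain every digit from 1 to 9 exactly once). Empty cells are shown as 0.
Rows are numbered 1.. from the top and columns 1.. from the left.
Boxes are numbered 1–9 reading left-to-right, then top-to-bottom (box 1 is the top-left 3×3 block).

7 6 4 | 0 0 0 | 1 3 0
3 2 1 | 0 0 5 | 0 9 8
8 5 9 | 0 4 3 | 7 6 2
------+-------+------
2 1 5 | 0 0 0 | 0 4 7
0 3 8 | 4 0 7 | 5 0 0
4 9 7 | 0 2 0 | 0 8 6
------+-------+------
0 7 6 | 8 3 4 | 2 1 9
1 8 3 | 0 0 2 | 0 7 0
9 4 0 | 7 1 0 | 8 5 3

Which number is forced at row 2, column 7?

4

Row 2 already contains {1, 2, 3, 5, 8, 9}.
Column 7 already contains {1, 2, 5, 7, 8}.
Its 3×3 block (box 3) already contains {1, 2, 3, 6, 7, 8, 9}.
The only value from 1–9 not eliminated is 4, so row 2, column 7 = 4.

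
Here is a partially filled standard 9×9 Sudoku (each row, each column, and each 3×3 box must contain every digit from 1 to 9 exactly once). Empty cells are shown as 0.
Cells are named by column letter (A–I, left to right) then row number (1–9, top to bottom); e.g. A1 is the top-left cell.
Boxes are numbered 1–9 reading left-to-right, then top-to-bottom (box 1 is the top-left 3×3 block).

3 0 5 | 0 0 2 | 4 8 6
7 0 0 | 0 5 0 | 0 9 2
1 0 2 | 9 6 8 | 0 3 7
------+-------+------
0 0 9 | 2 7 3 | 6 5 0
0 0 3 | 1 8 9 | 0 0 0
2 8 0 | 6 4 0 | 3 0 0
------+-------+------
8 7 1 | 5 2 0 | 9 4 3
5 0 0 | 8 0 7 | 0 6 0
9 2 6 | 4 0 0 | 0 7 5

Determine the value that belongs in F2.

4

Cell F2 itself could take any of {1, 4} by direct elimination.
Consider where 4 can go in box 2.
D1 is out (row 1 already has a 4).
E1 is out (row 1 already has a 4).
D2 is out (column D already has a 4).
So the only cell in box 2 that can hold 4 is F2.
Therefore F2 = 4.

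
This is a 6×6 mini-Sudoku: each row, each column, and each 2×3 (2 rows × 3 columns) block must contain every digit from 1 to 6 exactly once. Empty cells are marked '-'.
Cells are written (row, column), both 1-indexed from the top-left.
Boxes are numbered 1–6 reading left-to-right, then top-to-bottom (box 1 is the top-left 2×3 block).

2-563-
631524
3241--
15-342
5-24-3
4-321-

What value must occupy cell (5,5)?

6

Row 5 already contains {2, 3, 4, 5}.
Column 5 already contains {1, 2, 3, 4}.
Its 2×3 block (box 6) already contains {1, 2, 3, 4}.
The only value from 1–6 not eliminated is 6, so (5,5) = 6.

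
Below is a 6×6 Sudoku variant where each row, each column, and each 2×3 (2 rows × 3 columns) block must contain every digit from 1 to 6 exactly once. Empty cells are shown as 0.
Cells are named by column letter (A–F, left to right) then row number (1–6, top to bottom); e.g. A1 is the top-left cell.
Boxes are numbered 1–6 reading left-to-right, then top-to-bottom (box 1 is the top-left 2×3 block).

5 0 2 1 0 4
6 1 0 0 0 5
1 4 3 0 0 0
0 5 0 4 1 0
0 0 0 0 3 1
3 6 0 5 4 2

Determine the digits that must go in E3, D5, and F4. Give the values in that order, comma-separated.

For E3:
  Consider where 5 can go in box 4.
  D3 is out (column D already has a 5).
  F3 is out (column F already has a 5).
  F4 is out (row 4 already has a 5).
  So the only cell in box 4 that can hold 5 is E3.
  So E3 = 5.
For D5:
  Row 5 already contains {1, 3}.
  Column D already contains {1, 4, 5}.
  Its 2×3 block (box 6) already contains {1, 2, 3, 4, 5}.
  The only value from 1–6 not eliminated is 6, so D5 = 6.
For F4:
  Consider where 3 can go in box 4.
  D3 is out (row 3 already has a 3).
  E3 is out (row 3 already has a 3).
  F3 is out (row 3 already has a 3).
  So the only cell in box 4 that can hold 3 is F4.
  So F4 = 3.

5,6,3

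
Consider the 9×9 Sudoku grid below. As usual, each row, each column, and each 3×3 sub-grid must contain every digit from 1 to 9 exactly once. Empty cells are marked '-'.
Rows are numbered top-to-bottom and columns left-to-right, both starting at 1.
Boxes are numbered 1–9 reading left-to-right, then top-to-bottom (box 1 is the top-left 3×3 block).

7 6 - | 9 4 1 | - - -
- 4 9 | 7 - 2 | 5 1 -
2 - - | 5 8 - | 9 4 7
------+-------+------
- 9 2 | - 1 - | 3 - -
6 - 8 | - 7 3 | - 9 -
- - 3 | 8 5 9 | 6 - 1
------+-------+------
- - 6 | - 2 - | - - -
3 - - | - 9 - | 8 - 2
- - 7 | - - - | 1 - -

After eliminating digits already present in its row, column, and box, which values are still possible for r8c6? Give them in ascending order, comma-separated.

Row 8 already contains {2, 3, 8, 9}.
Column 6 already contains {1, 2, 3, 9}.
Its 3×3 block (box 8) already contains {2, 9}.
Removing those from 1–9 leaves {4, 5, 6, 7} as the candidates for r8c6.

4,5,6,7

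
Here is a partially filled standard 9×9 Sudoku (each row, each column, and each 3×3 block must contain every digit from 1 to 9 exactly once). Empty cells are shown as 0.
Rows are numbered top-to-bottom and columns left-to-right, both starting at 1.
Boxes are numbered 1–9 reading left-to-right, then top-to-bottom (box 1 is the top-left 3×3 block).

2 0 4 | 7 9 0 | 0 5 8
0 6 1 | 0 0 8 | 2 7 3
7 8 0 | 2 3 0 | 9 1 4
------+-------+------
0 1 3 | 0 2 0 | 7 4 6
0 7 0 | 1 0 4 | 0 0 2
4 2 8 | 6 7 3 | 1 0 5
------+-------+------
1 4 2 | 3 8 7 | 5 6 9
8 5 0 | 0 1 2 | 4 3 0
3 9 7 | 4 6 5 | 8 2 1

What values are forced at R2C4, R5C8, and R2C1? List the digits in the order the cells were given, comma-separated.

For R2C4:
  Row 2 already contains {1, 2, 3, 6, 7, 8}.
  Column 4 already contains {1, 2, 3, 4, 6, 7}.
  Its 3×3 block (box 2) already contains {2, 3, 7, 8, 9}.
  The only value from 1–9 not eliminated is 5, so R2C4 = 5.
For R5C8:
  Consider where 8 can go in column 8.
  R6C8 is out (row 6 already has a 8).
  So the only cell in column 8 that can hold 8 is R5C8.
  So R5C8 = 8.
For R2C1:
  Consider where 9 can go in box 1.
  R1C2 is out (row 1 already has a 9).
  R3C3 is out (row 3 already has a 9).
  So the only cell in box 1 that can hold 9 is R2C1.
  So R2C1 = 9.

5,8,9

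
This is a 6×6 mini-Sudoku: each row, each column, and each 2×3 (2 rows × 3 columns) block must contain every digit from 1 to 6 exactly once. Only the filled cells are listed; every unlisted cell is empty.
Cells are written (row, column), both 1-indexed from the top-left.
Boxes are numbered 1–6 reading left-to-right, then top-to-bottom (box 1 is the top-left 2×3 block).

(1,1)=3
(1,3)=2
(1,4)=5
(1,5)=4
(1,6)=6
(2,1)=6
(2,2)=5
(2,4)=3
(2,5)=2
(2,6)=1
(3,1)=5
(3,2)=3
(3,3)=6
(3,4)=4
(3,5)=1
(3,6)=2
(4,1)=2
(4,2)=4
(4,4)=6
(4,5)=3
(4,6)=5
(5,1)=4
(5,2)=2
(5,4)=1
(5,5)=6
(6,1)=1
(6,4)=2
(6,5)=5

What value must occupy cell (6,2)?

6

Row 6 already contains {1, 2, 5}.
Column 2 already contains {2, 3, 4, 5}.
Its 2×3 block (box 5) already contains {1, 2, 4}.
The only value from 1–6 not eliminated is 6, so (6,2) = 6.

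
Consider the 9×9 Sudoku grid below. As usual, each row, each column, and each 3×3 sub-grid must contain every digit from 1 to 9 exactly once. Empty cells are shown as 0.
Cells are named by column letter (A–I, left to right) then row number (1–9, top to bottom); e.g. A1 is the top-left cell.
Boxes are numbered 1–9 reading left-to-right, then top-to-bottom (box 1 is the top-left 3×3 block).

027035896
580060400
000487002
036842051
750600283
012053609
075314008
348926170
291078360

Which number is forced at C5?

Cell C5 itself could take any of {4, 9} by direct elimination.
Consider where 4 can go in column C.
C2 is out (row 2 already has a 4).
C3 is out (row 3 already has a 4).
So the only cell in column C that can hold 4 is C5.
Therefore C5 = 4.

4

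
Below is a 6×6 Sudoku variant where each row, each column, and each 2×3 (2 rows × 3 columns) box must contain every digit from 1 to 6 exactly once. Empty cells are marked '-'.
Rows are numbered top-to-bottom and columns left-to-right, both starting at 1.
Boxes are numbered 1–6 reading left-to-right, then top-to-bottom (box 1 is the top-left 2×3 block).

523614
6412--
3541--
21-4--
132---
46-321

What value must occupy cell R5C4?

Row 5 already contains {1, 2, 3}.
Column 4 already contains {1, 2, 3, 4, 6}.
Its 2×3 block (box 6) already contains {1, 2, 3}.
The only value from 1–6 not eliminated is 5, so R5C4 = 5.

5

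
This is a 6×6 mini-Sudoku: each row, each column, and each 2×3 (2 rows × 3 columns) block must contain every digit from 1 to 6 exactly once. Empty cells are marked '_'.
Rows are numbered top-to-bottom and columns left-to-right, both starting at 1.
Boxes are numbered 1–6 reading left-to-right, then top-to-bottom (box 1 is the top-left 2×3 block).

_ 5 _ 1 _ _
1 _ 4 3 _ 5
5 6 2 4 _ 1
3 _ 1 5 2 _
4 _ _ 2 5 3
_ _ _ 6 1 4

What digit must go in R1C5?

4

Cell R1C5 itself could take any of {4, 6} by direct elimination.
Consider where 4 can go in row 1.
R1C1 is out (column 1 already has a 4).
R1C3 is out (column 3 already has a 4).
R1C6 is out (column 6 already has a 4).
So the only cell in row 1 that can hold 4 is R1C5.
Therefore R1C5 = 4.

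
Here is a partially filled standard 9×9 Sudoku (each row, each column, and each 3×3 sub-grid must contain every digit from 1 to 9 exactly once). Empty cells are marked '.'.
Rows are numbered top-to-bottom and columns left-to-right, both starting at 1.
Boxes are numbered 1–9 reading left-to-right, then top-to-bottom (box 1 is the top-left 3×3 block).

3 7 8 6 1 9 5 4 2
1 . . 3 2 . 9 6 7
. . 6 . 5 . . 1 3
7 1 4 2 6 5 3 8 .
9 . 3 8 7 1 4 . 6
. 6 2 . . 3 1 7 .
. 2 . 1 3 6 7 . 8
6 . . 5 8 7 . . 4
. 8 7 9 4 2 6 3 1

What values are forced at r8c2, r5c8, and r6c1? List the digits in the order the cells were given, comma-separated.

3,2,8

For r8c2:
  Consider where 3 can go in box 7.
  r7c1 is out (row 7 already has a 3).
  r7c3 is out (row 7 already has a 3).
  r8c3 is out (column 3 already has a 3).
  r9c1 is out (row 9 already has a 3).
  So the only cell in box 7 that can hold 3 is r8c2.
  So r8c2 = 3.
For r5c8:
  Consider where 2 can go in box 6.
  r4c9 is out (row 4 already has a 2).
  r6c9 is out (row 6 already has a 2).
  So the only cell in box 6 that can hold 2 is r5c8.
  So r5c8 = 2.
For r6c1:
  Consider where 8 can go in row 6.
  r6c4 is out (column 4 already has a 8).
  r6c5 is out (column 5 already has a 8).
  r6c9 is out (column 9 already has a 8).
  So the only cell in row 6 that can hold 8 is r6c1.
  So r6c1 = 8.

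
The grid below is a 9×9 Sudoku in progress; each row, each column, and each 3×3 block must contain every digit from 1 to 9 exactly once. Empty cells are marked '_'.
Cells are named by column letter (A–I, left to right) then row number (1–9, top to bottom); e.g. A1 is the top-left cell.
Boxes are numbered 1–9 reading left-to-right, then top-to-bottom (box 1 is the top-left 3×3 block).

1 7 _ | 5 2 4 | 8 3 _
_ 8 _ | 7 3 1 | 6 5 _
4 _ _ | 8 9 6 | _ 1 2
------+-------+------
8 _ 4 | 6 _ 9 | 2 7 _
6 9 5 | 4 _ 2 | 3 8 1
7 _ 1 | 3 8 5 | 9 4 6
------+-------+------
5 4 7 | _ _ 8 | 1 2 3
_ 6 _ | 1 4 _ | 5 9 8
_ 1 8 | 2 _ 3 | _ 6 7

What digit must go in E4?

Row 4 already contains {2, 4, 6, 7, 8, 9}.
Column E already contains {2, 3, 4, 8, 9}.
Its 3×3 block (box 5) already contains {2, 3, 4, 5, 6, 8, 9}.
The only value from 1–9 not eliminated is 1, so E4 = 1.

1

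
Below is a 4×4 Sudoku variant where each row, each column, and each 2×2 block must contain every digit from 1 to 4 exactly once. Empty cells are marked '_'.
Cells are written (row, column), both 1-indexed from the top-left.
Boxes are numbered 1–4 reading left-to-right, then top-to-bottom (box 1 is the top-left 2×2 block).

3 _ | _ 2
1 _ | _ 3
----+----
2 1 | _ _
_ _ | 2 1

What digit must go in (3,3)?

Cell (3,3) itself could take any of {3, 4} by direct elimination.
Consider where 3 can go in column 3.
(1,3) is out (row 1 already has a 3).
(2,3) is out (row 2 already has a 3).
So the only cell in column 3 that can hold 3 is (3,3).
Therefore (3,3) = 3.

3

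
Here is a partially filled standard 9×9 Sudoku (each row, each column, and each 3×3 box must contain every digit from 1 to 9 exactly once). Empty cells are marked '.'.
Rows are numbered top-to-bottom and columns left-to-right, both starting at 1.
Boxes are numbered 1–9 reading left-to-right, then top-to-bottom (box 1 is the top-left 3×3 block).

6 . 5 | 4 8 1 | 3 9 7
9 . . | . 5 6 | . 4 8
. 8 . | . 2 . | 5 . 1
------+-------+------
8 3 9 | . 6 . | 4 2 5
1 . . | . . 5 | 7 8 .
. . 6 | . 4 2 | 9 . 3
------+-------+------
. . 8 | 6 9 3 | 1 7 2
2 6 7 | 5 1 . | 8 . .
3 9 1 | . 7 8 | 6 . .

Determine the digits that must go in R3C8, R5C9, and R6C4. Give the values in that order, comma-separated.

6,6,8

For R3C8:
  Row 3 already contains {1, 2, 5, 8}.
  Column 8 already contains {2, 4, 7, 8, 9}.
  Its 3×3 block (box 3) already contains {1, 3, 4, 5, 7, 8, 9}.
  The only value from 1–9 not eliminated is 6, so R3C8 = 6.
For R5C9:
  Row 5 already contains {1, 5, 7, 8}.
  Column 9 already contains {1, 2, 3, 5, 7, 8}.
  Its 3×3 block (box 6) already contains {2, 3, 4, 5, 7, 8, 9}.
  The only value from 1–9 not eliminated is 6, so R5C9 = 6.
For R6C4:
  Consider where 8 can go in box 5.
  R4C4 is out (row 4 already has a 8).
  R4C6 is out (row 4 already has a 8).
  R5C4 is out (row 5 already has a 8).
  R5C5 is out (row 5 already has a 8).
  So the only cell in box 5 that can hold 8 is R6C4.
  So R6C4 = 8.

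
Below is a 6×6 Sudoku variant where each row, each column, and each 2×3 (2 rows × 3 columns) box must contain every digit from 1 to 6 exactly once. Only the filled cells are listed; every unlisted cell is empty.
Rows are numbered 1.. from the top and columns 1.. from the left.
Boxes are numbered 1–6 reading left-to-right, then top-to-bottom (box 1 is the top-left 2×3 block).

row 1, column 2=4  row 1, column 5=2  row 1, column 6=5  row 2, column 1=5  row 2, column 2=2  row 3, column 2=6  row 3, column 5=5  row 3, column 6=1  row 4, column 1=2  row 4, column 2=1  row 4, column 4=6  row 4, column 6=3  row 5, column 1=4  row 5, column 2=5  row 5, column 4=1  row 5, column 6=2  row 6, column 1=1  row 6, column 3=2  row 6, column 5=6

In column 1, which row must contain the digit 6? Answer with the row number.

1

Consider where 6 can go in column 1.
row 3, column 1 is out (row 3 already has a 6).
So the only cell in column 1 that can hold 6 is row 1, column 1.
That is row 1.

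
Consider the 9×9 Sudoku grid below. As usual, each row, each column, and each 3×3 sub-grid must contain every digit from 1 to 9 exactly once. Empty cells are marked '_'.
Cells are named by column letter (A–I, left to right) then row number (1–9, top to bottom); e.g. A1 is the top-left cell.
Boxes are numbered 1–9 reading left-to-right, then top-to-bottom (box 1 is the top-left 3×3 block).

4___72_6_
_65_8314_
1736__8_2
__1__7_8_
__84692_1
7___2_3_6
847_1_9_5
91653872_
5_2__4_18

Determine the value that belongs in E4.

5

Row 4 already contains {1, 7, 8}.
Column E already contains {1, 2, 3, 6, 7, 8}.
Its 3×3 block (box 5) already contains {2, 4, 6, 7, 9}.
The only value from 1–9 not eliminated is 5, so E4 = 5.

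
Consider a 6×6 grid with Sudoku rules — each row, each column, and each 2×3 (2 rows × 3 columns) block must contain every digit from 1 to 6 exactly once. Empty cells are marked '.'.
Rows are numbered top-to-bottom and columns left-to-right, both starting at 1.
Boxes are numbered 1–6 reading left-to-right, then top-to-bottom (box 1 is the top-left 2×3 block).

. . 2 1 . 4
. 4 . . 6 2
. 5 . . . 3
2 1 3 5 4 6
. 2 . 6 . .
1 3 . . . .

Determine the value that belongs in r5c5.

3

Cell r5c5 itself could take any of {1, 3, 5} by direct elimination.
Consider where 3 can go in row 5.
r5c1 is out (box 5 already has a 3).
r5c3 is out (column 3 already has a 3).
r5c6 is out (column 6 already has a 3).
So the only cell in row 5 that can hold 3 is r5c5.
Therefore r5c5 = 3.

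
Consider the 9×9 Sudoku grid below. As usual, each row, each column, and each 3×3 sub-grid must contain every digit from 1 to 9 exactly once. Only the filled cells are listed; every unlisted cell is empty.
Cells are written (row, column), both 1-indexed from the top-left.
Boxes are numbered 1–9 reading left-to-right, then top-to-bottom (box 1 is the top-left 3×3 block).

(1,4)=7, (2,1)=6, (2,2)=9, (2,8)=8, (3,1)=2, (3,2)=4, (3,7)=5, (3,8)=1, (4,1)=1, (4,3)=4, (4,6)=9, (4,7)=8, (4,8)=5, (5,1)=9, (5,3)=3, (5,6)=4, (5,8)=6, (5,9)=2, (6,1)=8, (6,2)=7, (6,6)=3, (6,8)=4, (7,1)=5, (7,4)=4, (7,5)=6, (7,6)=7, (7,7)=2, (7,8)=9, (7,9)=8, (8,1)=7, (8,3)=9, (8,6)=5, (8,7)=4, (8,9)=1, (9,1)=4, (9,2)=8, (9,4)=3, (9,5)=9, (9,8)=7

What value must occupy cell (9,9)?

Cell (9,9) itself could take any of {5, 6} by direct elimination.
Consider where 5 can go in row 9.
(9,3) is out (box 7 already has a 5).
(9,6) is out (column 6 already has a 5).
(9,7) is out (column 7 already has a 5).
So the only cell in row 9 that can hold 5 is (9,9).
Therefore (9,9) = 5.

5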